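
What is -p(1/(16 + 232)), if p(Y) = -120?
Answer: 120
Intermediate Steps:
-p(1/(16 + 232)) = -1*(-120) = 120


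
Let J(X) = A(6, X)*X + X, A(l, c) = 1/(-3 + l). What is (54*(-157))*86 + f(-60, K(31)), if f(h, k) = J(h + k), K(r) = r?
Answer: -2187440/3 ≈ -7.2915e+5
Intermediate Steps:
J(X) = 4*X/3 (J(X) = X/(-3 + 6) + X = X/3 + X = 4*X/3)
f(h, k) = 4*h/3 + 4*k/3 (f(h, k) = 4*(h + k)/3 = 4*h/3 + 4*k/3)
(54*(-157))*86 + f(-60, K(31)) = (54*(-157))*86 + ((4/3)*(-60) + (4/3)*31) = -8478*86 + (-80 + 124/3) = -729108 - 116/3 = -2187440/3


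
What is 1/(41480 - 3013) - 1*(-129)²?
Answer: -640129346/38467 ≈ -16641.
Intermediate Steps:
1/(41480 - 3013) - 1*(-129)² = 1/38467 - 1*16641 = 1/38467 - 16641 = -640129346/38467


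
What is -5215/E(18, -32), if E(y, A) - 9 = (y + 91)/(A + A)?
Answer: -333760/467 ≈ -714.69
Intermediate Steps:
E(y, A) = 9 + (91 + y)/(2*A) (E(y, A) = 9 + (y + 91)/(A + A) = 9 + (91 + y)/((2*A)) = 9 + (91 + y)*(1/(2*A)) = 9 + (91 + y)/(2*A))
-5215/E(18, -32) = -5215*(-64/(91 + 18 + 18*(-32))) = -5215*(-64/(91 + 18 - 576)) = -5215/((½)*(-1/32)*(-467)) = -5215/467/64 = -5215*64/467 = -333760/467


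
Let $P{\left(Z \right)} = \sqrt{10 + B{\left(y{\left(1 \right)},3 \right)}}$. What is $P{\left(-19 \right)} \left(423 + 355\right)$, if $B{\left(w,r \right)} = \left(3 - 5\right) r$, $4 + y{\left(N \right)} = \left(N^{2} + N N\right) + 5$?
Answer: $1556$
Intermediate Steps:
$y{\left(N \right)} = 1 + 2 N^{2}$ ($y{\left(N \right)} = -4 + \left(\left(N^{2} + N N\right) + 5\right) = -4 + \left(\left(N^{2} + N^{2}\right) + 5\right) = -4 + \left(2 N^{2} + 5\right) = -4 + \left(5 + 2 N^{2}\right) = 1 + 2 N^{2}$)
$B{\left(w,r \right)} = - 2 r$
$P{\left(Z \right)} = 2$ ($P{\left(Z \right)} = \sqrt{10 - 6} = \sqrt{4} = 2$)
$P{\left(-19 \right)} \left(423 + 355\right) = 2 \left(423 + 355\right) = 2 \cdot 778 = 1556$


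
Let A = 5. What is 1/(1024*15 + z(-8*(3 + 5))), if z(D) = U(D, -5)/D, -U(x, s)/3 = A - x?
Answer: 64/983247 ≈ 6.5090e-5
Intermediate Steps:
U(x, s) = -15 + 3*x (U(x, s) = -3*(5 - x) = -15 + 3*x)
z(D) = (-15 + 3*D)/D
1/(1024*15 + z(-8*(3 + 5))) = 1/(1024*15 + (3 - 15*(-1/(8*(3 + 5))))) = 1/(15360 + (3 - 15/((-8*8)))) = 1/(15360 + (3 - 15/(-64))) = 1/(15360 + (3 - 15*(-1/64))) = 1/(15360 + (3 + 15/64)) = 1/(15360 + 207/64) = 1/(983247/64) = 64/983247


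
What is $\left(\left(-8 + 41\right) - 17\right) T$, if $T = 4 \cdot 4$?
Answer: $256$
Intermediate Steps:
$T = 16$
$\left(\left(-8 + 41\right) - 17\right) T = \left(\left(-8 + 41\right) - 17\right) 16 = \left(33 - 17\right) 16 = 16 \cdot 16 = 256$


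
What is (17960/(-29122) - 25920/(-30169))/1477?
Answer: 106503500/648832524893 ≈ 0.00016415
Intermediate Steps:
(17960/(-29122) - 25920/(-30169))/1477 = (17960*(-1/29122) - 25920*(-1/30169))*(1/1477) = (-8980/14561 + 25920/30169)*(1/1477) = (106503500/439290809)*(1/1477) = 106503500/648832524893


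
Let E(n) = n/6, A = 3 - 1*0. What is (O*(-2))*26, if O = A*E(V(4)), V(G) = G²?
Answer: -416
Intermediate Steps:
A = 3 (A = 3 + 0 = 3)
E(n) = n/6 (E(n) = n*(⅙) = n/6)
O = 8 (O = 3*((⅙)*4²) = 3*((⅙)*16) = 3*(8/3) = 8)
(O*(-2))*26 = (8*(-2))*26 = -16*26 = -416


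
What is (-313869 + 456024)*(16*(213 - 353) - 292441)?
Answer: -41890377555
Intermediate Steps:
(-313869 + 456024)*(16*(213 - 353) - 292441) = 142155*(16*(-140) - 292441) = 142155*(-2240 - 292441) = 142155*(-294681) = -41890377555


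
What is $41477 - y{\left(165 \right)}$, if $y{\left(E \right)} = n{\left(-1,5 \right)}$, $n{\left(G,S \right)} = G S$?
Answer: $41482$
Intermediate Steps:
$y{\left(E \right)} = -5$ ($y{\left(E \right)} = \left(-1\right) 5 = -5$)
$41477 - y{\left(165 \right)} = 41477 - -5 = 41477 + 5 = 41482$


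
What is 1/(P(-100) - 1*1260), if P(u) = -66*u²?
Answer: -1/661260 ≈ -1.5123e-6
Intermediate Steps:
1/(P(-100) - 1*1260) = 1/(-66*(-100)² - 1*1260) = 1/(-66*10000 - 1260) = 1/(-660000 - 1260) = 1/(-661260) = -1/661260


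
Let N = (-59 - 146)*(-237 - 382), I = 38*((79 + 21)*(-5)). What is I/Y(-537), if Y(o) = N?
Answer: -3800/25379 ≈ -0.14973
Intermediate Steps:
I = -19000 (I = 38*(100*(-5)) = 38*(-500) = -19000)
N = 126895 (N = -205*(-619) = 126895)
Y(o) = 126895
I/Y(-537) = -19000/126895 = -19000*1/126895 = -3800/25379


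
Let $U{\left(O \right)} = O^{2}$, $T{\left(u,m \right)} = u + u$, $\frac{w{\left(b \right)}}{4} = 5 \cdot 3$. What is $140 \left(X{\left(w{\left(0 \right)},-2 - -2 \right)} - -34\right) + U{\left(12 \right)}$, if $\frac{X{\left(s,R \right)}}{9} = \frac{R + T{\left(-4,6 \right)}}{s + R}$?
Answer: $4736$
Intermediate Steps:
$w{\left(b \right)} = 60$ ($w{\left(b \right)} = 4 \cdot 5 \cdot 3 = 4 \cdot 15 = 60$)
$T{\left(u,m \right)} = 2 u$
$X{\left(s,R \right)} = \frac{9 \left(-8 + R\right)}{R + s}$ ($X{\left(s,R \right)} = 9 \frac{R + 2 \left(-4\right)}{s + R} = 9 \frac{R - 8}{R + s} = 9 \frac{-8 + R}{R + s} = \frac{9 \left(-8 + R\right)}{R + s}$)
$140 \left(X{\left(w{\left(0 \right)},-2 - -2 \right)} - -34\right) + U{\left(12 \right)} = 140 \left(\frac{9 \left(-8 - 0\right)}{\left(-2 - -2\right) + 60} - -34\right) + 12^{2} = 140 \left(\frac{9 \left(-8 + \left(-2 + 2\right)\right)}{\left(-2 + 2\right) + 60} + 34\right) + 144 = 140 \left(\frac{9 \left(-8 + 0\right)}{0 + 60} + 34\right) + 144 = 140 \left(9 \cdot \frac{1}{60} \left(-8\right) + 34\right) + 144 = 140 \left(- \frac{6}{5} + 34\right) + 144 = 140 \cdot \frac{164}{5} + 144 = 4592 + 144 = 4736$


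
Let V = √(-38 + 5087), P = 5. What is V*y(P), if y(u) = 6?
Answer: 18*√561 ≈ 426.34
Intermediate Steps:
V = 3*√561 (V = √5049 = 3*√561 ≈ 71.056)
V*y(P) = (3*√561)*6 = 18*√561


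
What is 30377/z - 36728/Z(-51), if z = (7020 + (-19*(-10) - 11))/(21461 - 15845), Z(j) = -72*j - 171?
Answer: 596996504360/25203699 ≈ 23687.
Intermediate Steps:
Z(j) = -171 - 72*j
z = 7199/5616 (z = (7020 + (190 - 11))/5616 = (7020 + 179)*(1/5616) = 7199*(1/5616) = 7199/5616 ≈ 1.2819)
30377/z - 36728/Z(-51) = 30377/(7199/5616) - 36728/(-171 - 72*(-51)) = 30377*(5616/7199) - 36728/(-171 + 3672) = 170597232/7199 - 36728/3501 = 596996504360/25203699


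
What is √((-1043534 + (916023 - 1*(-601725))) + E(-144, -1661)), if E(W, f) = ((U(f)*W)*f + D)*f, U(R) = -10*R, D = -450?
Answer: 32*I*√6444234749 ≈ 2.5688e+6*I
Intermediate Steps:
E(W, f) = f*(-450 - 10*W*f²) (E(W, f) = (((-10*f)*W)*f - 450)*f = ((-10*W*f)*f - 450)*f = (-10*W*f² - 450)*f = (-450 - 10*W*f²)*f = f*(-450 - 10*W*f²))
√((-1043534 + (916023 - 1*(-601725))) + E(-144, -1661)) = √((-1043534 + (916023 - 1*(-601725))) + 10*(-1661)*(-45 - 1*(-144)*(-1661)²)) = √((-1043534 + (916023 + 601725)) + 10*(-1661)*(-45 - 1*(-144)*2758921)) = √((-1043534 + 1517748) + 10*(-1661)*(-45 + 397284624)) = √(474214 + 10*(-1661)*397284579) = √(474214 - 6598896857190) = √(-6598896382976) = 32*I*√6444234749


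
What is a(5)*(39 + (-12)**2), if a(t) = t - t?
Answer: 0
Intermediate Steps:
a(t) = 0
a(5)*(39 + (-12)**2) = 0*(39 + (-12)**2) = 0*(39 + 144) = 0*183 = 0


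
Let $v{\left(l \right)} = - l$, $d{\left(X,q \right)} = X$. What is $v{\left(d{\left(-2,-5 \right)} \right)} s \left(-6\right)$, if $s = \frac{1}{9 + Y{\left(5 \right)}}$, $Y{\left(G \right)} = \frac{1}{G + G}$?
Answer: $- \frac{120}{91} \approx -1.3187$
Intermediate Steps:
$Y{\left(G \right)} = \frac{1}{2 G}$
$s = \frac{10}{91}$ ($s = \frac{1}{9 + \frac{1}{2 \cdot 5}} = \frac{1}{9 + \frac{1}{2} \cdot \frac{1}{5}} = \frac{1}{9 + \frac{1}{10}} = \frac{1}{\frac{91}{10}} = \frac{10}{91} \approx 0.10989$)
$v{\left(d{\left(-2,-5 \right)} \right)} s \left(-6\right) = \left(-1\right) \left(-2\right) \frac{10}{91} \left(-6\right) = 2 \cdot \frac{10}{91} \left(-6\right) = \frac{20}{91} \left(-6\right) = - \frac{120}{91}$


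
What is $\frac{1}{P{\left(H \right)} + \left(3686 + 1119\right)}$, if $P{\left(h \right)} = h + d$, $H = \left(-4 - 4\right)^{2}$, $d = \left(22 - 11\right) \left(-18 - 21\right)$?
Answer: $\frac{1}{4440} \approx 0.00022523$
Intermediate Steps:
$d = -429$ ($d = 11 \left(-39\right) = -429$)
$H = 64$ ($H = \left(-8\right)^{2} = 64$)
$P{\left(h \right)} = -429 + h$ ($P{\left(h \right)} = h - 429 = -429 + h$)
$\frac{1}{P{\left(H \right)} + \left(3686 + 1119\right)} = \frac{1}{\left(-429 + 64\right) + \left(3686 + 1119\right)} = \frac{1}{-365 + 4805} = \frac{1}{4440}$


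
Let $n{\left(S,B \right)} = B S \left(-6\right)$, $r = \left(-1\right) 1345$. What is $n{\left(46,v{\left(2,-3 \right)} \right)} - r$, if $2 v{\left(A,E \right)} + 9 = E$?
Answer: $3001$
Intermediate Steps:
$r = -1345$
$v{\left(A,E \right)} = - \frac{9}{2} + \frac{E}{2}$
$n{\left(S,B \right)} = - 6 B S$
$n{\left(46,v{\left(2,-3 \right)} \right)} - r = \left(-6\right) \left(- \frac{9}{2} + \frac{1}{2} \left(-3\right)\right) 46 - -1345 = \left(-6\right) \left(- \frac{9}{2} - \frac{3}{2}\right) 46 + 1345 = \left(-6\right) \left(-6\right) 46 + 1345 = 1656 + 1345 = 3001$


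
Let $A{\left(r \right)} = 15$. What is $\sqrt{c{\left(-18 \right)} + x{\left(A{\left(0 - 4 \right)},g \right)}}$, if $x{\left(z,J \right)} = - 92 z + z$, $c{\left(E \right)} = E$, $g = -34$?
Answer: $i \sqrt{1383} \approx 37.189 i$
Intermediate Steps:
$x{\left(z,J \right)} = - 91 z$
$\sqrt{c{\left(-18 \right)} + x{\left(A{\left(0 - 4 \right)},g \right)}} = \sqrt{-18 - 1365} = \sqrt{-1383} = i \sqrt{1383}$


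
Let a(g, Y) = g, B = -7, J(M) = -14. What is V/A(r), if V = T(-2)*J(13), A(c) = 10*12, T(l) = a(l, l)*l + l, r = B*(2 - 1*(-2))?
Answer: -7/30 ≈ -0.23333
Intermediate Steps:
r = -28 (r = -7*(2 - 1*(-2)) = -7*(2 + 2) = -7*4 = -28)
T(l) = l + l**2 (T(l) = l*l + l = l**2 + l = l + l**2)
A(c) = 120
V = -28 (V = -2*(1 - 2)*(-14) = -2*(-1)*(-14) = 2*(-14) = -28)
V/A(r) = -28/120 = -28*1/120 = -7/30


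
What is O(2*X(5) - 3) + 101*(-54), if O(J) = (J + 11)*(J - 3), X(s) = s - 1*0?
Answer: -5382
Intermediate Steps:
X(s) = s (X(s) = s + 0 = s)
O(J) = (-3 + J)*(11 + J) (O(J) = (11 + J)*(-3 + J) = (-3 + J)*(11 + J))
O(2*X(5) - 3) + 101*(-54) = (-33 + (2*5 - 3)**2 + 8*(2*5 - 3)) + 101*(-54) = (-33 + (10 - 3)**2 + 8*(10 - 3)) - 5454 = (-33 + 7**2 + 8*7) - 5454 = (-33 + 49 + 56) - 5454 = 72 - 5454 = -5382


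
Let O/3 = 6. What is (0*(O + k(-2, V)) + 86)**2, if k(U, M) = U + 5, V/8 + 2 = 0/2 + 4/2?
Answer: 7396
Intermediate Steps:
O = 18 (O = 3*6 = 18)
V = 0 (V = -16 + 8*(0/2 + 4/2) = -16 + 8*(0*(1/2) + 4*(1/2)) = -16 + 8*(0 + 2) = -16 + 8*2 = -16 + 16 = 0)
k(U, M) = 5 + U
(0*(O + k(-2, V)) + 86)**2 = (0*(18 + (5 - 2)) + 86)**2 = (0*(18 + 3) + 86)**2 = (0*21 + 86)**2 = (0 + 86)**2 = 86**2 = 7396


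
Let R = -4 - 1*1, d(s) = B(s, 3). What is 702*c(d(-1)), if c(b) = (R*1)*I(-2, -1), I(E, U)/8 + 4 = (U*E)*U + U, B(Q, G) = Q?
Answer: 196560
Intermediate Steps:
I(E, U) = -32 + 8*U + 8*E*U² (I(E, U) = -32 + 8*((U*E)*U + U) = -32 + 8*((E*U)*U + U) = -32 + 8*(E*U² + U) = -32 + 8*(U + E*U²) = -32 + (8*U + 8*E*U²) = -32 + 8*U + 8*E*U²)
d(s) = s
R = -5 (R = -4 - 1 = -5)
c(b) = 280 (c(b) = (-5*1)*(-32 + 8*(-1) + 8*(-2)*(-1)²) = -5*(-32 - 8 + 8*(-2)*1) = -5*(-32 - 8 - 16) = -5*(-56) = 280)
702*c(d(-1)) = 702*280 = 196560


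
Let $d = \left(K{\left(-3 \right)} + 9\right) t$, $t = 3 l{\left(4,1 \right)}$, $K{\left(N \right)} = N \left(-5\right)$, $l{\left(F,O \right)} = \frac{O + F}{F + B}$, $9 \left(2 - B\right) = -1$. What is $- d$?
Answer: $- \frac{648}{11} \approx -58.909$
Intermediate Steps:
$B = \frac{19}{9}$ ($B = 2 - - \frac{1}{9} = 2 + \frac{1}{9} = \frac{19}{9} \approx 2.1111$)
$l{\left(F,O \right)} = \frac{F + O}{\frac{19}{9} + F}$ ($l{\left(F,O \right)} = \frac{O + F}{F + \frac{19}{9}} = \frac{F + O}{\frac{19}{9} + F}$)
$K{\left(N \right)} = - 5 N$
$t = \frac{27}{11}$ ($t = 3 \frac{9 \left(4 + 1\right)}{19 + 9 \cdot 4} = 3 \cdot 9 \frac{1}{19 + 36} \cdot 5 = 3 \cdot 9 \cdot \frac{1}{55} \cdot 5 = 3 \cdot \frac{9}{11} = \frac{27}{11} \approx 2.4545$)
$d = \frac{648}{11}$ ($d = \left(\left(-5\right) \left(-3\right) + 9\right) \frac{27}{11} = \left(15 + 9\right) \frac{27}{11} = 24 \cdot \frac{27}{11} = \frac{648}{11} \approx 58.909$)
$- d = \left(-1\right) \frac{648}{11} = - \frac{648}{11}$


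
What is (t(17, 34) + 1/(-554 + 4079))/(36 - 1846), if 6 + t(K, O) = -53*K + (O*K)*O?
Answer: -33038063/3190125 ≈ -10.356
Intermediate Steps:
t(K, O) = -6 - 53*K + K*O**2 (t(K, O) = -6 + (-53*K + (O*K)*O) = -6 + (-53*K + (K*O)*O) = -6 + (-53*K + K*O**2) = -6 - 53*K + K*O**2)
(t(17, 34) + 1/(-554 + 4079))/(36 - 1846) = ((-6 - 53*17 + 17*34**2) + 1/(-554 + 4079))/(36 - 1846) = ((-6 - 901 + 17*1156) + 1/3525)/(-1810) = ((-6 - 901 + 19652) + 1/3525)*(-1/1810) = (18745 + 1/3525)*(-1/1810) = (66076126/3525)*(-1/1810) = -33038063/3190125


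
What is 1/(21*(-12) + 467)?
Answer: 1/215 ≈ 0.0046512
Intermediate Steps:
1/(21*(-12) + 467) = 1/(-252 + 467) = 1/215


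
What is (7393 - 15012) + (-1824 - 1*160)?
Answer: -9603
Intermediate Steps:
(7393 - 15012) + (-1824 - 1*160) = -7619 + (-1824 - 160) = -7619 - 1984 = -9603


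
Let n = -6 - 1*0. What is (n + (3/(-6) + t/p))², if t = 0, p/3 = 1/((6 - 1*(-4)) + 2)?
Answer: 169/4 ≈ 42.250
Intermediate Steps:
p = ¼ (p = 3/((6 - 1*(-4)) + 2) = 3/((6 + 4) + 2) = 3/(10 + 2) = 3/12 = 3*(1/12) = ¼ ≈ 0.25000)
n = -6 (n = -6 + 0 = -6)
(n + (3/(-6) + t/p))² = (-6 + (3/(-6) + 0/(¼)))² = (-6 + (3*(-⅙) + 0*4))² = (-6 + (-½ + 0))² = (-6 - ½)² = (-13/2)² = 169/4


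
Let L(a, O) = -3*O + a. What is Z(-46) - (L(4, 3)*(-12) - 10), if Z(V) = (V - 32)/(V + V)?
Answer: -2261/46 ≈ -49.152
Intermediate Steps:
L(a, O) = a - 3*O
Z(V) = (-32 + V)/(2*V) (Z(V) = (-32 + V)/((2*V)) = (-32 + V)*(1/(2*V)) = (-32 + V)/(2*V))
Z(-46) - (L(4, 3)*(-12) - 10) = (½)*(-32 - 46)/(-46) - ((4 - 3*3)*(-12) - 10) = (½)*(-1/46)*(-78) - ((4 - 9)*(-12) - 10) = 39/46 - (-5*(-12) - 10) = 39/46 - (60 - 10) = 39/46 - 1*50 = 39/46 - 50 = -2261/46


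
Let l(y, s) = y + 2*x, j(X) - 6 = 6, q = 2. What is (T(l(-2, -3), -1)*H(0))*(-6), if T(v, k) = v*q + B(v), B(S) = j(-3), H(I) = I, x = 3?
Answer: 0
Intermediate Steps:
j(X) = 12 (j(X) = 6 + 6 = 12)
B(S) = 12
l(y, s) = 6 + y (l(y, s) = y + 2*3 = y + 6 = 6 + y)
T(v, k) = 12 + 2*v (T(v, k) = v*2 + 12 = 2*v + 12 = 12 + 2*v)
(T(l(-2, -3), -1)*H(0))*(-6) = ((12 + 2*(6 - 2))*0)*(-6) = ((12 + 2*4)*0)*(-6) = ((12 + 8)*0)*(-6) = (20*0)*(-6) = 0*(-6) = 0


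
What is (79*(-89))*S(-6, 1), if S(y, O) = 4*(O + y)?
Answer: 140620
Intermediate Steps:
S(y, O) = 4*O + 4*y
(79*(-89))*S(-6, 1) = (79*(-89))*(4*1 + 4*(-6)) = -7031*(4 - 24) = -7031*(-20) = 140620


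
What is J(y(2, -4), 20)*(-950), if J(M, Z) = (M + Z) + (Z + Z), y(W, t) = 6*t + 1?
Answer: -35150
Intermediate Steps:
y(W, t) = 1 + 6*t
J(M, Z) = M + 3*Z (J(M, Z) = (M + Z) + 2*Z = M + 3*Z)
J(y(2, -4), 20)*(-950) = ((1 + 6*(-4)) + 3*20)*(-950) = ((1 - 24) + 60)*(-950) = (-23 + 60)*(-950) = 37*(-950) = -35150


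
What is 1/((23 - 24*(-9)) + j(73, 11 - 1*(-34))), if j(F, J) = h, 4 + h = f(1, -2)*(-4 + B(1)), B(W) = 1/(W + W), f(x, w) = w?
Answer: 1/242 ≈ 0.0041322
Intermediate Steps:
B(W) = 1/(2*W)
h = 3 (h = -4 - 2*(-4 + (1/2)/1) = -4 - 2*(-4 + (1/2)*1) = -4 - 2*(-4 + 1/2) = -4 - 2*(-7/2) = -4 + 7 = 3)
j(F, J) = 3
1/((23 - 24*(-9)) + j(73, 11 - 1*(-34))) = 1/((23 - 24*(-9)) + 3) = 1/((23 + 216) + 3) = 1/(239 + 3) = 1/242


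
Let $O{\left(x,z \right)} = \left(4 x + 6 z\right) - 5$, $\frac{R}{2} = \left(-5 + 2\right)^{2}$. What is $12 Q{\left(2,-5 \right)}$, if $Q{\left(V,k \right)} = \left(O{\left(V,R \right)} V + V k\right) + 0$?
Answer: $2544$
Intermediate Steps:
$R = 18$ ($R = 2 \left(-5 + 2\right)^{2} = 2 \left(-3\right)^{2} = 2 \cdot 9 = 18$)
$O{\left(x,z \right)} = -5 + 4 x + 6 z$
$Q{\left(V,k \right)} = V k + V \left(103 + 4 V\right)$ ($Q{\left(V,k \right)} = \left(\left(-5 + 4 V + 6 \cdot 18\right) V + V k\right) + 0 = \left(\left(-5 + 4 V + 108\right) V + V k\right) + 0 = \left(\left(103 + 4 V\right) V + V k\right) + 0 = \left(V \left(103 + 4 V\right) + V k\right) + 0 = \left(V k + V \left(103 + 4 V\right)\right) + 0 = V k + V \left(103 + 4 V\right)$)
$12 Q{\left(2,-5 \right)} = 12 \cdot 2 \left(103 - 5 + 4 \cdot 2\right) = 12 \cdot 2 \left(103 - 5 + 8\right) = 12 \cdot 2 \cdot 106 = 12 \cdot 212 = 2544$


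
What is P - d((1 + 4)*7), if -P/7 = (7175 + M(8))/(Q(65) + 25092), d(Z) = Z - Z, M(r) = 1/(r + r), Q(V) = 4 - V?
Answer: -803607/400496 ≈ -2.0065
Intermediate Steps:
M(r) = 1/(2*r)
d(Z) = 0
P = -803607/400496 (P = -7*(7175 + (½)/8)/((4 - 1*65) + 25092) = -7*(7175 + (½)*(⅛))/((4 - 65) + 25092) = -7*(7175 + 1/16)/(-61 + 25092) = -803607/(16*25031) = -7*114801/400496 = -803607/400496 ≈ -2.0065)
P - d((1 + 4)*7) = -803607/400496 - 1*0 = -803607/400496 + 0 = -803607/400496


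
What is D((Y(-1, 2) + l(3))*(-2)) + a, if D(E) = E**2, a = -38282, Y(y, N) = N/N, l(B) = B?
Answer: -38218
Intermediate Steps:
Y(y, N) = 1
D((Y(-1, 2) + l(3))*(-2)) + a = ((1 + 3)*(-2))**2 - 38282 = (4*(-2))**2 - 38282 = (-8)**2 - 38282 = 64 - 38282 = -38218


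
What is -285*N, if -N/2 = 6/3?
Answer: 1140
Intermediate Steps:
N = -4 (N = -12/3 = -2*2 = -4)
-285*N = -285*(-4) = 1140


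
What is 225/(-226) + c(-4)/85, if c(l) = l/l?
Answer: -18899/19210 ≈ -0.98381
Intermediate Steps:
c(l) = 1
225/(-226) + c(-4)/85 = 225/(-226) + 1/85 = 225*(-1/226) + 1*(1/85) = -225/226 + 1/85 = -18899/19210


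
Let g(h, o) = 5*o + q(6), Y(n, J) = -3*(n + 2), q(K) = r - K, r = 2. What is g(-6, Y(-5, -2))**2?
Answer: 1681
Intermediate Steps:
q(K) = 2 - K
Y(n, J) = -6 - 3*n (Y(n, J) = -3*(2 + n) = -6 - 3*n)
g(h, o) = -4 + 5*o (g(h, o) = 5*o + (2 - 1*6) = 5*o + (2 - 6) = 5*o - 4 = -4 + 5*o)
g(-6, Y(-5, -2))**2 = (-4 + 5*(-6 - 3*(-5)))**2 = (-4 + 5*(-6 + 15))**2 = (-4 + 5*9)**2 = (-4 + 45)**2 = 41**2 = 1681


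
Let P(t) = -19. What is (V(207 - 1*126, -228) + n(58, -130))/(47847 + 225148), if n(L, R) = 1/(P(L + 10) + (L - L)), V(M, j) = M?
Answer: 2/6745 ≈ 0.00029652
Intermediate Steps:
n(L, R) = -1/19 (n(L, R) = 1/(-19 + (L - L)) = 1/(-19 + 0) = 1/(-19) = -1/19)
(V(207 - 1*126, -228) + n(58, -130))/(47847 + 225148) = ((207 - 1*126) - 1/19)/(47847 + 225148) = ((207 - 126) - 1/19)/272995 = (81 - 1/19)*(1/272995) = (1538/19)*(1/272995) = 2/6745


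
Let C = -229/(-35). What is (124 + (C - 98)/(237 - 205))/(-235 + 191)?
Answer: -135679/49280 ≈ -2.7532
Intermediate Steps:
C = 229/35 (C = -229*(-1/35) = 229/35 ≈ 6.5429)
(124 + (C - 98)/(237 - 205))/(-235 + 191) = (124 + (229/35 - 98)/(237 - 205))/(-235 + 191) = (124 - 3201/35/32)/(-44) = (124 - 3201/35*1/32)*(-1/44) = (124 - 3201/1120)*(-1/44) = (135679/1120)*(-1/44) = -135679/49280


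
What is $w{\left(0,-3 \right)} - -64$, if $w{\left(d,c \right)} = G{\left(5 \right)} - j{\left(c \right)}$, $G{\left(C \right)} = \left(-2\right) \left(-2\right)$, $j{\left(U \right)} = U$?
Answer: $71$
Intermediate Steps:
$G{\left(C \right)} = 4$
$w{\left(d,c \right)} = 4 - c$
$w{\left(0,-3 \right)} - -64 = \left(4 - -3\right) - -64 = \left(4 + 3\right) + 64 = 7 + 64 = 71$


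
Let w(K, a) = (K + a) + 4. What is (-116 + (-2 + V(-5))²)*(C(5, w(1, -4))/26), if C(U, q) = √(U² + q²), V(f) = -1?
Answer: -107*√26/26 ≈ -20.984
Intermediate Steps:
w(K, a) = 4 + K + a
(-116 + (-2 + V(-5))²)*(C(5, w(1, -4))/26) = (-116 + (-2 - 1)²)*(√(5² + (4 + 1 - 4)²)/26) = (-116 + (-3)²)*(√(25 + 1²)*(1/26)) = (-116 + 9)*(√(25 + 1)*(1/26)) = -107*√26/26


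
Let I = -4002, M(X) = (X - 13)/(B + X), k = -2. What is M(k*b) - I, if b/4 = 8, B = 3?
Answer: 244199/61 ≈ 4003.3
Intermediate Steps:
b = 32 (b = 4*8 = 32)
M(X) = (-13 + X)/(3 + X) (M(X) = (X - 13)/(3 + X) = (-13 + X)/(3 + X))
M(k*b) - I = (-13 - 2*32)/(3 - 2*32) - 1*(-4002) = (-13 - 64)/(3 - 64) + 4002 = -77/(-61) + 4002 = -1/61*(-77) + 4002 = 77/61 + 4002 = 244199/61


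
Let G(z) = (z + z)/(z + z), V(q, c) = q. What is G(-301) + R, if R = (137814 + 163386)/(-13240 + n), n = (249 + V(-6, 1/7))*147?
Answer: 323681/22481 ≈ 14.398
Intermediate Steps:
G(z) = 1 (G(z) = (2*z)/((2*z)) = (2*z)*(1/(2*z)) = 1)
n = 35721 (n = (249 - 6)*147 = 243*147 = 35721)
R = 301200/22481 (R = (137814 + 163386)/(-13240 + 35721) = 301200/22481 ≈ 13.398)
G(-301) + R = 1 + 301200/22481 = 323681/22481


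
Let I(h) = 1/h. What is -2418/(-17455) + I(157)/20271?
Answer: 7695416101/55551357885 ≈ 0.13853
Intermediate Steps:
-2418/(-17455) + I(157)/20271 = -2418/(-17455) + 1/(157*20271) = -2418*(-1/17455) + (1/157)*(1/20271) = 2418/17455 + 1/3182547 = 7695416101/55551357885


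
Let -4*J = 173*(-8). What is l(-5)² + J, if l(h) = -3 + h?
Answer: 410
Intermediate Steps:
J = 346 (J = -173*(-8)/4 = -¼*(-1384) = 346)
l(-5)² + J = (-3 - 5)² + 346 = (-8)² + 346 = 64 + 346 = 410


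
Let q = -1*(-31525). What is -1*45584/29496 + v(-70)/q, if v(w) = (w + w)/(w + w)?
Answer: -179625763/116232675 ≈ -1.5454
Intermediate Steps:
v(w) = 1 (v(w) = (2*w)/((2*w)) = (2*w)*(1/(2*w)) = 1)
q = 31525
-1*45584/29496 + v(-70)/q = -1*45584/29496 + 1/31525 = -45584*1/29496 + 1*(1/31525) = -5698/3687 + 1/31525 = -179625763/116232675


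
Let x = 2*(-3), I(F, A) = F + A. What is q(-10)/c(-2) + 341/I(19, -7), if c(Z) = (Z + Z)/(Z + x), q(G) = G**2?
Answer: 2741/12 ≈ 228.42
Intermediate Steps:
I(F, A) = A + F
x = -6
c(Z) = 2*Z/(-6 + Z) (c(Z) = (Z + Z)/(Z - 6) = (2*Z)/(-6 + Z) = 2*Z/(-6 + Z))
q(-10)/c(-2) + 341/I(19, -7) = (-10)**2/((2*(-2)/(-6 - 2))) + 341/(-7 + 19) = 100/((2*(-2)/(-8))) + 341/12 = 100/((2*(-2)*(-1/8))) + 341*(1/12) = 100/(1/2) + 341/12 = 100*2 + 341/12 = 200 + 341/12 = 2741/12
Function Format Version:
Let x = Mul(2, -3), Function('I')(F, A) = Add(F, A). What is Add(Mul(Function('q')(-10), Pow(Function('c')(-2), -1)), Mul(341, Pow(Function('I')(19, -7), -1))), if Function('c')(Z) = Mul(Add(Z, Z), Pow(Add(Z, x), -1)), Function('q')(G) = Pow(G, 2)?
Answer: Rational(2741, 12) ≈ 228.42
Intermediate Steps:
Function('I')(F, A) = Add(A, F)
x = -6
Function('c')(Z) = Mul(2, Z, Pow(Add(-6, Z), -1)) (Function('c')(Z) = Mul(Add(Z, Z), Pow(Add(Z, -6), -1)) = Mul(Mul(2, Z), Pow(Add(-6, Z), -1)) = Mul(2, Z, Pow(Add(-6, Z), -1)))
Add(Mul(Function('q')(-10), Pow(Function('c')(-2), -1)), Mul(341, Pow(Function('I')(19, -7), -1))) = Add(Mul(Pow(-10, 2), Pow(Mul(2, -2, Pow(Add(-6, -2), -1)), -1)), Mul(341, Pow(Add(-7, 19), -1))) = Add(Mul(100, Pow(Mul(2, -2, Pow(-8, -1)), -1)), Mul(341, Pow(12, -1))) = Add(Mul(100, Pow(Mul(2, -2, Rational(-1, 8)), -1)), Mul(341, Rational(1, 12))) = Add(Mul(100, Pow(Rational(1, 2), -1)), Rational(341, 12)) = Add(Mul(100, 2), Rational(341, 12)) = Add(200, Rational(341, 12)) = Rational(2741, 12)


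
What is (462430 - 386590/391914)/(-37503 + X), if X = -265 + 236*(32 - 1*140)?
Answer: -90616202215/12395455992 ≈ -7.3104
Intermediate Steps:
X = -25753 (X = -265 + 236*(32 - 140) = -265 + 236*(-108) = -265 - 25488 = -25753)
(462430 - 386590/391914)/(-37503 + X) = (462430 - 386590/391914)/(-37503 - 25753) = (462430 - 386590*1/391914)/(-63256) = (462430 - 193295/195957)*(-1/63256) = (90616202215/195957)*(-1/63256) = -90616202215/12395455992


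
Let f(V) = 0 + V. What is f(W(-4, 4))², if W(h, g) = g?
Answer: 16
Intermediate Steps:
f(V) = V
f(W(-4, 4))² = 4² = 16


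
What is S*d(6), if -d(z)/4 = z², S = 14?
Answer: -2016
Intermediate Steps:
d(z) = -4*z²
S*d(6) = 14*(-4*6²) = 14*(-4*36) = 14*(-144) = -2016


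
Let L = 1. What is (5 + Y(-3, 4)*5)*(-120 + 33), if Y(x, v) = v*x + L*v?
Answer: 3045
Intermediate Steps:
Y(x, v) = v + v*x (Y(x, v) = v*x + 1*v = v*x + v = v + v*x)
(5 + Y(-3, 4)*5)*(-120 + 33) = (5 + (4*(1 - 3))*5)*(-120 + 33) = (5 + (4*(-2))*5)*(-87) = (5 - 8*5)*(-87) = (5 - 40)*(-87) = -35*(-87) = 3045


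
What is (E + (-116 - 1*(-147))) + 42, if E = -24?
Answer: 49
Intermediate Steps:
(E + (-116 - 1*(-147))) + 42 = (-24 + (-116 - 1*(-147))) + 42 = (-24 + (-116 + 147)) + 42 = (-24 + 31) + 42 = 7 + 42 = 49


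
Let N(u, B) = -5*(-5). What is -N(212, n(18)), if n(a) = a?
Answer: -25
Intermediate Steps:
N(u, B) = 25
-N(212, n(18)) = -1*25 = -25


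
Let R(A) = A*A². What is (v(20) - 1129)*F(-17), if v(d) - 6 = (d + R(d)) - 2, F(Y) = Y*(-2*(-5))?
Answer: -1172150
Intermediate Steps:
F(Y) = 10*Y (F(Y) = Y*10 = 10*Y)
R(A) = A³
v(d) = 4 + d + d³ (v(d) = 6 + ((d + d³) - 2) = 6 + (-2 + d + d³) = 4 + d + d³)
(v(20) - 1129)*F(-17) = ((4 + 20 + 20³) - 1129)*(10*(-17)) = ((4 + 20 + 8000) - 1129)*(-170) = (8024 - 1129)*(-170) = 6895*(-170) = -1172150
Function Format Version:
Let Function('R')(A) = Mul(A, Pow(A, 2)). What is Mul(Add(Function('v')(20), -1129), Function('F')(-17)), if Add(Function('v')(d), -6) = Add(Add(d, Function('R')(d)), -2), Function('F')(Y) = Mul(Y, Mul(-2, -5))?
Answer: -1172150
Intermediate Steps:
Function('F')(Y) = Mul(10, Y) (Function('F')(Y) = Mul(Y, 10) = Mul(10, Y))
Function('R')(A) = Pow(A, 3)
Function('v')(d) = Add(4, d, Pow(d, 3)) (Function('v')(d) = Add(6, Add(Add(d, Pow(d, 3)), -2)) = Add(6, Add(-2, d, Pow(d, 3))) = Add(4, d, Pow(d, 3)))
Mul(Add(Function('v')(20), -1129), Function('F')(-17)) = Mul(Add(Add(4, 20, Pow(20, 3)), -1129), Mul(10, -17)) = Mul(Add(Add(4, 20, 8000), -1129), -170) = Mul(Add(8024, -1129), -170) = Mul(6895, -170) = -1172150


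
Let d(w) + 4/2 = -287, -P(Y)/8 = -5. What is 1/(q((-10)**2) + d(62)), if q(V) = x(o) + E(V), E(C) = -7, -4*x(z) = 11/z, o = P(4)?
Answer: -160/47371 ≈ -0.0033776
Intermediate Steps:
P(Y) = 40 (P(Y) = -8*(-5) = 40)
o = 40
x(z) = -11/(4*z)
d(w) = -289 (d(w) = -2 - 287 = -289)
q(V) = -1131/160 (q(V) = -11/4/40 - 7 = -11/4*1/40 - 7 = -11/160 - 7 = -1131/160)
1/(q((-10)**2) + d(62)) = 1/(-1131/160 - 289) = 1/(-47371/160) = -160/47371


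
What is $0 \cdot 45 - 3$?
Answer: $-3$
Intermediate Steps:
$0 \cdot 45 - 3 = 0 - 3 = -3$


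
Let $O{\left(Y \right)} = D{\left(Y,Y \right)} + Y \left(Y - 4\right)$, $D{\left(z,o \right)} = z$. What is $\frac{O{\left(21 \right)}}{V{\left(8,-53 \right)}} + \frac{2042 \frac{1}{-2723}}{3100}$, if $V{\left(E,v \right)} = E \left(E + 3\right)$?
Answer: $\frac{398828963}{92854300} \approx 4.2952$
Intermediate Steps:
$O{\left(Y \right)} = Y + Y \left(-4 + Y\right)$ ($O{\left(Y \right)} = Y + Y \left(Y - 4\right) = Y + Y \left(-4 + Y\right)$)
$V{\left(E,v \right)} = E \left(3 + E\right)$
$\frac{O{\left(21 \right)}}{V{\left(8,-53 \right)}} + \frac{2042 \frac{1}{-2723}}{3100} = \frac{21 \left(-3 + 21\right)}{8 \left(3 + 8\right)} + \frac{2042 \frac{1}{-2723}}{3100} = \frac{21 \cdot 18}{8 \cdot 11} + 2042 \left(- \frac{1}{2723}\right) \frac{1}{3100} = \frac{378}{88} - \frac{1021}{4220650} = 378 \cdot \frac{1}{88} - \frac{1021}{4220650} = \frac{189}{44} - \frac{1021}{4220650} = \frac{398828963}{92854300}$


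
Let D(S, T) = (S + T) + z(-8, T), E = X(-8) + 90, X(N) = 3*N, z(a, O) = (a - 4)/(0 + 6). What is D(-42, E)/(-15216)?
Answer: -11/7608 ≈ -0.0014458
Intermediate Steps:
z(a, O) = -2/3 + a/6 (z(a, O) = (-4 + a)/6 = (-4 + a)*(1/6) = -2/3 + a/6)
E = 66 (E = 3*(-8) + 90 = -24 + 90 = 66)
D(S, T) = -2 + S + T (D(S, T) = (S + T) + (-2/3 + (1/6)*(-8)) = (S + T) + (-2/3 - 4/3) = (S + T) - 2 = -2 + S + T)
D(-42, E)/(-15216) = (-2 - 42 + 66)/(-15216) = 22*(-1/15216) = -11/7608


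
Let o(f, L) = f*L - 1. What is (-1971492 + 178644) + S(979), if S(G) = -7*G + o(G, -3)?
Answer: -1802639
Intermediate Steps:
o(f, L) = -1 + L*f (o(f, L) = L*f - 1 = -1 + L*f)
S(G) = -1 - 10*G (S(G) = -7*G + (-1 - 3*G) = -1 - 10*G)
(-1971492 + 178644) + S(979) = (-1971492 + 178644) + (-1 - 10*979) = -1792848 + (-1 - 9790) = -1792848 - 9791 = -1802639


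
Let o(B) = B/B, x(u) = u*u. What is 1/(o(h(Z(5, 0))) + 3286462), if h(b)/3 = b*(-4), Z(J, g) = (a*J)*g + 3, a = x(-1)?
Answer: 1/3286463 ≈ 3.0428e-7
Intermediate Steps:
x(u) = u²
a = 1 (a = (-1)² = 1)
Z(J, g) = 3 + J*g (Z(J, g) = (1*J)*g + 3 = J*g + 3 = 3 + J*g)
h(b) = -12*b (h(b) = 3*(b*(-4)) = 3*(-4*b) = -12*b)
o(B) = 1
1/(o(h(Z(5, 0))) + 3286462) = 1/(1 + 3286462) = 1/3286463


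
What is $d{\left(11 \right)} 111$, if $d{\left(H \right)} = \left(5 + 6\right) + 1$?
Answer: $1332$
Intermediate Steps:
$d{\left(H \right)} = 12$ ($d{\left(H \right)} = 11 + 1 = 12$)
$d{\left(11 \right)} 111 = 12 \cdot 111 = 1332$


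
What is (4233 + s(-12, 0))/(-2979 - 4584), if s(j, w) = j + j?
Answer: -1403/2521 ≈ -0.55653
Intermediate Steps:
s(j, w) = 2*j
(4233 + s(-12, 0))/(-2979 - 4584) = (4233 + 2*(-12))/(-2979 - 4584) = (4233 - 24)/(-7563) = 4209*(-1/7563) = -1403/2521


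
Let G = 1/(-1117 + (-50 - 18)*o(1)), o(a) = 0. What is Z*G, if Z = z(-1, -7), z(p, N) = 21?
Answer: -21/1117 ≈ -0.018800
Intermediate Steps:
Z = 21
G = -1/1117 (G = 1/(-1117 + (-50 - 18)*0) = 1/(-1117 - 68*0) = 1/(-1117 + 0) = 1/(-1117) = -1/1117 ≈ -0.00089526)
Z*G = 21*(-1/1117) = -21/1117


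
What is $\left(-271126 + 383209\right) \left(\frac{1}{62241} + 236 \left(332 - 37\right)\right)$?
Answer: $\frac{161893373426981}{20747} \approx 7.8032 \cdot 10^{9}$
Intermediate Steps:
$\left(-271126 + 383209\right) \left(\frac{1}{62241} + 236 \left(332 - 37\right)\right) = 112083 \left(\frac{1}{62241} + 236 \cdot 295\right) = 112083 \left(\frac{1}{62241} + 69620\right) = 112083 \cdot \frac{4333218421}{62241} = \frac{161893373426981}{20747}$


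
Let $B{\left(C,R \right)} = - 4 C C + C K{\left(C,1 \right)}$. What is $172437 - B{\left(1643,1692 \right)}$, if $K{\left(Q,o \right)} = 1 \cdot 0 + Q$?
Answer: $8270784$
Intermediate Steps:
$K{\left(Q,o \right)} = Q$ ($K{\left(Q,o \right)} = 0 + Q = Q$)
$B{\left(C,R \right)} = - 3 C^{2}$ ($B{\left(C,R \right)} = - 4 C C + C C = - 4 C^{2} + C^{2} = - 3 C^{2}$)
$172437 - B{\left(1643,1692 \right)} = 172437 - - 3 \cdot 1643^{2} = 172437 - \left(-3\right) 2699449 = 172437 - -8098347 = 172437 + 8098347 = 8270784$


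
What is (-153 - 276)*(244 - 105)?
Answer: -59631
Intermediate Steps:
(-153 - 276)*(244 - 105) = -429*139 = -59631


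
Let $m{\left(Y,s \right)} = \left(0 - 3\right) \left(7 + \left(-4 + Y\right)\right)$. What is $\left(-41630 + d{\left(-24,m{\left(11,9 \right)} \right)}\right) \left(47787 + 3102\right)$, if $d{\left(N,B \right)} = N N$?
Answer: $-2089197006$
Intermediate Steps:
$m{\left(Y,s \right)} = -9 - 3 Y$ ($m{\left(Y,s \right)} = - 3 \left(3 + Y\right) = -9 - 3 Y$)
$d{\left(N,B \right)} = N^{2}$
$\left(-41630 + d{\left(-24,m{\left(11,9 \right)} \right)}\right) \left(47787 + 3102\right) = \left(-41630 + \left(-24\right)^{2}\right) \left(47787 + 3102\right) = \left(-41630 + 576\right) 50889 = \left(-41054\right) 50889 = -2089197006$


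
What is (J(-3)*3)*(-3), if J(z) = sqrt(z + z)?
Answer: -9*I*sqrt(6) ≈ -22.045*I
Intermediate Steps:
J(z) = sqrt(2)*sqrt(z) (J(z) = sqrt(2*z) = sqrt(2)*sqrt(z))
(J(-3)*3)*(-3) = ((sqrt(2)*sqrt(-3))*3)*(-3) = ((sqrt(2)*(I*sqrt(3)))*3)*(-3) = ((I*sqrt(6))*3)*(-3) = (3*I*sqrt(6))*(-3) = -9*I*sqrt(6)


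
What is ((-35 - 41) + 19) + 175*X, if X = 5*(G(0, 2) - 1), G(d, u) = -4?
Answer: -4432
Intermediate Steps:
X = -25 (X = 5*(-4 - 1) = 5*(-5) = -25)
((-35 - 41) + 19) + 175*X = ((-35 - 41) + 19) + 175*(-25) = (-76 + 19) - 4375 = -57 - 4375 = -4432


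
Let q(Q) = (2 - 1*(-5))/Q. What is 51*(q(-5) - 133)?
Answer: -34272/5 ≈ -6854.4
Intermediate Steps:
q(Q) = 7/Q (q(Q) = (2 + 5)/Q = 7/Q)
51*(q(-5) - 133) = 51*(7/(-5) - 133) = 51*(7*(-⅕) - 133) = 51*(-7/5 - 133) = 51*(-672/5) = -34272/5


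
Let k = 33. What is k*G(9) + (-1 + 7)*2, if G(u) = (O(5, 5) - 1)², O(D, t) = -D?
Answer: 1200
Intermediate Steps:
G(u) = 36 (G(u) = (-1*5 - 1)² = (-5 - 1)² = (-6)² = 36)
k*G(9) + (-1 + 7)*2 = 33*36 + (-1 + 7)*2 = 1188 + 6*2 = 1188 + 12 = 1200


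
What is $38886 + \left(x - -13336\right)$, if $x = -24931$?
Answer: $27291$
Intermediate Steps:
$38886 + \left(x - -13336\right) = 38886 - 11595 = 27291$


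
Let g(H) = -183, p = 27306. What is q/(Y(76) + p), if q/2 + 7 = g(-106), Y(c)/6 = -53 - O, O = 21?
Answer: -190/13431 ≈ -0.014146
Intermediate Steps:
Y(c) = -444 (Y(c) = 6*(-53 - 1*21) = 6*(-53 - 21) = 6*(-74) = -444)
q = -380 (q = -14 + 2*(-183) = -14 - 366 = -380)
q/(Y(76) + p) = -380/(-444 + 27306) = -380/26862 = -380*1/26862 = -190/13431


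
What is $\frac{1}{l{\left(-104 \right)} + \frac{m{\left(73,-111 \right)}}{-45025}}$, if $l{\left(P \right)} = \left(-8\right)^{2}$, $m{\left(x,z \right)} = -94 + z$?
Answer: $\frac{9005}{576361} \approx 0.015624$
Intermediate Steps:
$l{\left(P \right)} = 64$
$\frac{1}{l{\left(-104 \right)} + \frac{m{\left(73,-111 \right)}}{-45025}} = \frac{1}{64 + \frac{-94 - 111}{-45025}} = \frac{1}{64 - - \frac{41}{9005}} = \frac{1}{64 + \frac{41}{9005}} = \frac{1}{\frac{576361}{9005}} = \frac{9005}{576361}$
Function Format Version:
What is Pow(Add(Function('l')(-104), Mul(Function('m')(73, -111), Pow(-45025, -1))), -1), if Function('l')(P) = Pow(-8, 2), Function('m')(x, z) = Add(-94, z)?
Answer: Rational(9005, 576361) ≈ 0.015624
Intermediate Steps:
Function('l')(P) = 64
Pow(Add(Function('l')(-104), Mul(Function('m')(73, -111), Pow(-45025, -1))), -1) = Pow(Add(64, Mul(Add(-94, -111), Pow(-45025, -1))), -1) = Pow(Add(64, Mul(-205, Rational(-1, 45025))), -1) = Pow(Add(64, Rational(41, 9005)), -1) = Pow(Rational(576361, 9005), -1) = Rational(9005, 576361)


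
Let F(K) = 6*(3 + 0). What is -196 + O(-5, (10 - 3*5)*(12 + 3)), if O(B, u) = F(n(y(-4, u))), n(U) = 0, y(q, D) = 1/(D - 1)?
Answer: -178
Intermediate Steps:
y(q, D) = 1/(-1 + D)
F(K) = 18 (F(K) = 6*3 = 18)
O(B, u) = 18
-196 + O(-5, (10 - 3*5)*(12 + 3)) = -196 + 18 = -178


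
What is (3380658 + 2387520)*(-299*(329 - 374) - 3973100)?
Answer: -22839937176810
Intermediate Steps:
(3380658 + 2387520)*(-299*(329 - 374) - 3973100) = 5768178*(-299*(-45) - 3973100) = 5768178*(13455 - 3973100) = 5768178*(-3959645) = -22839937176810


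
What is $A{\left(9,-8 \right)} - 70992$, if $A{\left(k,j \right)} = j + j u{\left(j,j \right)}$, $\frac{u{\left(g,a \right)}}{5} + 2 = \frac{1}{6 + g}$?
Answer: $-70900$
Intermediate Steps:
$u{\left(g,a \right)} = -10 + \frac{5}{6 + g}$
$A{\left(k,j \right)} = j + \frac{5 j \left(-11 - 2 j\right)}{6 + j}$ ($A{\left(k,j \right)} = j + j \frac{5 \left(-11 - 2 j\right)}{6 + j} = j + \frac{5 j \left(-11 - 2 j\right)}{6 + j}$)
$A{\left(9,-8 \right)} - 70992 = - \frac{8 \left(-49 - -72\right)}{6 - 8} - 70992 = - \frac{8 \left(-49 + 72\right)}{-2} - 70992 = \left(-8\right) \left(- \frac{1}{2}\right) 23 - 70992 = 92 - 70992 = -70900$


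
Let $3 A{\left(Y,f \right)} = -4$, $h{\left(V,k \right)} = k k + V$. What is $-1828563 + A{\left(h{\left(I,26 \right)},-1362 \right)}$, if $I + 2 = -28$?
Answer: $- \frac{5485693}{3} \approx -1.8286 \cdot 10^{6}$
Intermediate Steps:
$I = -30$ ($I = -2 - 28 = -30$)
$h{\left(V,k \right)} = V + k^{2}$ ($h{\left(V,k \right)} = k^{2} + V = V + k^{2}$)
$A{\left(Y,f \right)} = - \frac{4}{3}$ ($A{\left(Y,f \right)} = \frac{1}{3} \left(-4\right) = - \frac{4}{3}$)
$-1828563 + A{\left(h{\left(I,26 \right)},-1362 \right)} = -1828563 - \frac{4}{3} = - \frac{5485693}{3}$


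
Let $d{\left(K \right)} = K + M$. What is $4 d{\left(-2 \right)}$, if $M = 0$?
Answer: $-8$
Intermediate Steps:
$d{\left(K \right)} = K$ ($d{\left(K \right)} = K + 0 = K$)
$4 d{\left(-2 \right)} = 4 \left(-2\right) = -8$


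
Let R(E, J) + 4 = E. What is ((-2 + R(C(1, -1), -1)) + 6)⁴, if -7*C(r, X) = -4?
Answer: 256/2401 ≈ 0.10662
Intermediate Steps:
C(r, X) = 4/7 (C(r, X) = -⅐*(-4) = 4/7)
R(E, J) = -4 + E
((-2 + R(C(1, -1), -1)) + 6)⁴ = ((-2 + (-4 + 4/7)) + 6)⁴ = ((-2 - 24/7) + 6)⁴ = (-38/7 + 6)⁴ = (4/7)⁴ = 256/2401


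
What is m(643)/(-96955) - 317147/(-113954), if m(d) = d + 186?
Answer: 30654519519/11048410070 ≈ 2.7746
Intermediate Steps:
m(d) = 186 + d
m(643)/(-96955) - 317147/(-113954) = (186 + 643)/(-96955) - 317147/(-113954) = 829*(-1/96955) - 317147*(-1/113954) = -829/96955 + 317147/113954 = 30654519519/11048410070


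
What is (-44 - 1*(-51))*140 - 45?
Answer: 935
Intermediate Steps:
(-44 - 1*(-51))*140 - 45 = (-44 + 51)*140 - 45 = 7*140 - 45 = 980 - 45 = 935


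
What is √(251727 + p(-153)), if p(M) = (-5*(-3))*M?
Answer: 2*√62358 ≈ 499.43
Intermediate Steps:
p(M) = 15*M
√(251727 + p(-153)) = √(251727 + 15*(-153)) = √(251727 - 2295) = √249432 = 2*√62358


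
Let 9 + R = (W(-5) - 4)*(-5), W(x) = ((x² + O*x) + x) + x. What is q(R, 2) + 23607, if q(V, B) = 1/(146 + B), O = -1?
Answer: 3493837/148 ≈ 23607.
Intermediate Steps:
W(x) = x + x² (W(x) = ((x² - x) + x) + x = x² + x = x + x²)
R = -89 (R = -9 + (-5*(1 - 5) - 4)*(-5) = -9 + (-5*(-4) - 4)*(-5) = -9 + (20 - 4)*(-5) = -9 + 16*(-5) = -9 - 80 = -89)
q(R, 2) + 23607 = 1/(146 + 2) + 23607 = 1/148 + 23607 = 3493837/148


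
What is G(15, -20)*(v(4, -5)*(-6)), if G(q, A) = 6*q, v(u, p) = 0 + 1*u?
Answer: -2160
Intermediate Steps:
v(u, p) = u (v(u, p) = 0 + u = u)
G(15, -20)*(v(4, -5)*(-6)) = (6*15)*(4*(-6)) = 90*(-24) = -2160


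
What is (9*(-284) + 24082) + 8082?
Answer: 29608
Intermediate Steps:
(9*(-284) + 24082) + 8082 = (-2556 + 24082) + 8082 = 21526 + 8082 = 29608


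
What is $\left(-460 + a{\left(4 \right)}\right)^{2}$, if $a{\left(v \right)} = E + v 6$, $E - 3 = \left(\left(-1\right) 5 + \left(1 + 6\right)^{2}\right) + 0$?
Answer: $151321$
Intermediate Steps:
$E = 47$ ($E = 3 + \left(\left(\left(-1\right) 5 + \left(1 + 6\right)^{2}\right) + 0\right) = 3 - \left(5 - 7^{2}\right) = 3 + \left(\left(-5 + 49\right) + 0\right) = 3 + \left(44 + 0\right) = 3 + 44 = 47$)
$a{\left(v \right)} = 47 + 6 v$ ($a{\left(v \right)} = 47 + v 6 = 47 + 6 v$)
$\left(-460 + a{\left(4 \right)}\right)^{2} = \left(-460 + \left(47 + 6 \cdot 4\right)\right)^{2} = \left(-460 + \left(47 + 24\right)\right)^{2} = \left(-460 + 71\right)^{2} = \left(-389\right)^{2} = 151321$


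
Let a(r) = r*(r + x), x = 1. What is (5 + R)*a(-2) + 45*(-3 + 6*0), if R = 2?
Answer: -121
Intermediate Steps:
a(r) = r*(1 + r) (a(r) = r*(r + 1) = r*(1 + r))
(5 + R)*a(-2) + 45*(-3 + 6*0) = (5 + 2)*(-2*(1 - 2)) + 45*(-3 + 6*0) = 7*(-2*(-1)) + 45*(-3 + 0) = 7*2 + 45*(-3) = 14 - 135 = -121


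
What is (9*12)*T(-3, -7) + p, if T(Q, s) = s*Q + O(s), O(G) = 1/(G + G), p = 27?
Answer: 16011/7 ≈ 2287.3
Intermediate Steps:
O(G) = 1/(2*G)
T(Q, s) = 1/(2*s) + Q*s (T(Q, s) = s*Q + 1/(2*s) = Q*s + 1/(2*s) = 1/(2*s) + Q*s)
(9*12)*T(-3, -7) + p = (9*12)*((1/2)/(-7) - 3*(-7)) + 27 = 108*((1/2)*(-1/7) + 21) + 27 = 108*(-1/14 + 21) + 27 = 108*(293/14) + 27 = 15822/7 + 27 = 16011/7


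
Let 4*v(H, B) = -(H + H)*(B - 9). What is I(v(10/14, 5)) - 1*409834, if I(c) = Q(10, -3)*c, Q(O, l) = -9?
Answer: -2868928/7 ≈ -4.0985e+5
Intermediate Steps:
v(H, B) = -H*(-9 + B)/2 (v(H, B) = (-(H + H)*(B - 9))/4 = (-2*H*(-9 + B))/4 = -H*(-9 + B)/2)
I(c) = -9*c
I(v(10/14, 5)) - 1*409834 = -9*10/14*(9 - 1*5)/2 - 1*409834 = -9*10*(1/14)*(9 - 5)/2 - 409834 = -9*5*4/(2*7) - 409834 = -9*10/7 - 409834 = -90/7 - 409834 = -2868928/7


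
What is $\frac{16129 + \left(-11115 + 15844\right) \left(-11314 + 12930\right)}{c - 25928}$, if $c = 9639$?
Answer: $- \frac{7658193}{16289} \approx -470.15$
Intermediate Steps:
$\frac{16129 + \left(-11115 + 15844\right) \left(-11314 + 12930\right)}{c - 25928} = \frac{16129 + \left(-11115 + 15844\right) \left(-11314 + 12930\right)}{9639 - 25928} = \frac{16129 + 4729 \cdot 1616}{-16289} = \left(16129 + 7642064\right) \left(- \frac{1}{16289}\right) = 7658193 \left(- \frac{1}{16289}\right) = - \frac{7658193}{16289}$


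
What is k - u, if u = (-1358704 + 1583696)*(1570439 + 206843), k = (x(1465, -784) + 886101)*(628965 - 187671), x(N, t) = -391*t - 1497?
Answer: 125772233768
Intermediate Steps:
x(N, t) = -1497 - 391*t
k = 525646465512 (k = ((-1497 - 391*(-784)) + 886101)*(628965 - 187671) = ((-1497 + 306544) + 886101)*441294 = (305047 + 886101)*441294 = 1191148*441294 = 525646465512)
u = 399874231744 (u = 224992*1777282 = 399874231744)
k - u = 525646465512 - 1*399874231744 = 525646465512 - 399874231744 = 125772233768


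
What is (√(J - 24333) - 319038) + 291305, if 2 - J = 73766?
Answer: -27733 + I*√98097 ≈ -27733.0 + 313.2*I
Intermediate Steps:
J = -73764 (J = 2 - 1*73766 = 2 - 73766 = -73764)
(√(J - 24333) - 319038) + 291305 = (√(-73764 - 24333) - 319038) + 291305 = (√(-98097) - 319038) + 291305 = (I*√98097 - 319038) + 291305 = (-319038 + I*√98097) + 291305 = -27733 + I*√98097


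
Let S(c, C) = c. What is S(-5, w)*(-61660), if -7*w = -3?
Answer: 308300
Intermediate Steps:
w = 3/7 (w = -1/7*(-3) = 3/7 ≈ 0.42857)
S(-5, w)*(-61660) = -5*(-61660) = 308300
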